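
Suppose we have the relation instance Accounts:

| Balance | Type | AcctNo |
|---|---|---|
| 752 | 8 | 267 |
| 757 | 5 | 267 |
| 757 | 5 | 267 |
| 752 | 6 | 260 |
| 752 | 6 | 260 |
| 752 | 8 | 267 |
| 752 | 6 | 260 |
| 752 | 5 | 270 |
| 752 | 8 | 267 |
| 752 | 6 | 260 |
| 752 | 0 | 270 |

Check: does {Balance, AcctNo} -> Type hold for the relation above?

No

(Balance=752, AcctNo=267): 3 rows → Type = 8, 8, 8 ✓
(Balance=757, AcctNo=267): 2 rows → Type = 5, 5 ✓
(Balance=752, AcctNo=260): 4 rows → Type = 6, 6, 6, 6 ✓
(Balance=752, AcctNo=270): 2 rows → Type takes values {5, 0} — violation
Two rows agree on {Balance, AcctNo} but differ on Type, so {Balance, AcctNo} -> Type does not hold.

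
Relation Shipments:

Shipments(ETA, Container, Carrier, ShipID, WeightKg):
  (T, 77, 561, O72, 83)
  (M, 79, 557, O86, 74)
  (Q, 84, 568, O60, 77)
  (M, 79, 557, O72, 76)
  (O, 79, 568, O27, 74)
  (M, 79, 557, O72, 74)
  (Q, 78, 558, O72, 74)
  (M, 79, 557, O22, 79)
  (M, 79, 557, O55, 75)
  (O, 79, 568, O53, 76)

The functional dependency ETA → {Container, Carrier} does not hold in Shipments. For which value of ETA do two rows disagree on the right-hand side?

ETA=T: 1 row → {Container,Carrier} = (77, 561) ✓
ETA=M: 5 rows → {Container,Carrier} = (79, 557), (79, 557), (79, 557), (79, 557), (79, 557) ✓
ETA=Q: 2 rows → {Container,Carrier} takes values {(84, 568), (78, 558)} — violation
ETA=O: 2 rows → {Container,Carrier} = (79, 568), (79, 568) ✓
The only ETA value with inconsistent RHS is ETA=Q.

Q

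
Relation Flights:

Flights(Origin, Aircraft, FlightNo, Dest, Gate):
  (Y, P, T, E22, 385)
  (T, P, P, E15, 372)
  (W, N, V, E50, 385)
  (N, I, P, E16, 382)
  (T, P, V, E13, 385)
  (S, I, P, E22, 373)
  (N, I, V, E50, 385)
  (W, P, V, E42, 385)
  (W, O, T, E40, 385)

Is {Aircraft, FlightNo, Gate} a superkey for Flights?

No

Two distinct rows share (Aircraft=P, FlightNo=V, Gate=385), so {Aircraft, FlightNo, Gate} does not determine every attribute — not a superkey.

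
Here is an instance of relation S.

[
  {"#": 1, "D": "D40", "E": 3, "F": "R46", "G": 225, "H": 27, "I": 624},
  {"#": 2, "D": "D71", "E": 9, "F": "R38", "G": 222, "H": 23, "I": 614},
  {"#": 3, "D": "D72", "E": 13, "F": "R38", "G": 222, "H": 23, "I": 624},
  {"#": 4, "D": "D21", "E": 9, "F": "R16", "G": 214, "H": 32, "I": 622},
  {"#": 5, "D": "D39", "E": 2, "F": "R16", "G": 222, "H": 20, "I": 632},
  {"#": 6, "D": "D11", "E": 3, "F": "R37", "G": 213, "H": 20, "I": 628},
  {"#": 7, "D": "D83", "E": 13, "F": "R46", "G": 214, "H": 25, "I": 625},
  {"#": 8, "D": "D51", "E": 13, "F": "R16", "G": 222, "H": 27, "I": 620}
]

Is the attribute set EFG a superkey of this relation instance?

Yes

All 8 rows have distinct EFG values, so EFG → (all attributes) holds and EFG is a superkey.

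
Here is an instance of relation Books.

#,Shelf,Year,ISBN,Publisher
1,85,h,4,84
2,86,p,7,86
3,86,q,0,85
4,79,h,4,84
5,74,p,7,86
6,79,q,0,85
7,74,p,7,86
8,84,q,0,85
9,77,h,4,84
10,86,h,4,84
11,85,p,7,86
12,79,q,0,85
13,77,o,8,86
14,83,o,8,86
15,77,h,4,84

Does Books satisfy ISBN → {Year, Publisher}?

ISBN=4: rows 1, 4, 9, 10, 15 → {Year,Publisher} = (h, 84), (h, 84), (h, 84), (h, 84), (h, 84) ✓
ISBN=7: rows 2, 5, 7, 11 → {Year,Publisher} = (p, 86), (p, 86), (p, 86), (p, 86) ✓
ISBN=0: rows 3, 6, 8, 12 → {Year,Publisher} = (q, 85), (q, 85), (q, 85), (q, 85) ✓
ISBN=8: rows 13, 14 → {Year,Publisher} = (o, 86), (o, 86) ✓
Every ISBN value is associated with a single {Year, Publisher} value, so ISBN → {Year, Publisher} holds.

Yes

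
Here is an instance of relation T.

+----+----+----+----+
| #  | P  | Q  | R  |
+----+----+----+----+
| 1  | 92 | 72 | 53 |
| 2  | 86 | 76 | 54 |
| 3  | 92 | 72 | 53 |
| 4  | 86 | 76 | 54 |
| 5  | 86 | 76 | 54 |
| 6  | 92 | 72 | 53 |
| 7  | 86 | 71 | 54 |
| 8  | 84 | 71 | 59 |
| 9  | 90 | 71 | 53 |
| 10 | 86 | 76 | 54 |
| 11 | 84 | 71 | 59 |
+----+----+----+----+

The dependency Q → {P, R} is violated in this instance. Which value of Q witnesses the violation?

71

Q=72: rows 1, 3, 6 → {P,R} = (92, 53), (92, 53), (92, 53) ✓
Q=76: rows 2, 4, 5, 10 → {P,R} = (86, 54), (86, 54), (86, 54), (86, 54) ✓
Q=71: rows 7, 8, 9, 11 → {P,R} takes values {(86, 54), (84, 59), (90, 53)} — violation
The only Q value with inconsistent RHS is Q=71.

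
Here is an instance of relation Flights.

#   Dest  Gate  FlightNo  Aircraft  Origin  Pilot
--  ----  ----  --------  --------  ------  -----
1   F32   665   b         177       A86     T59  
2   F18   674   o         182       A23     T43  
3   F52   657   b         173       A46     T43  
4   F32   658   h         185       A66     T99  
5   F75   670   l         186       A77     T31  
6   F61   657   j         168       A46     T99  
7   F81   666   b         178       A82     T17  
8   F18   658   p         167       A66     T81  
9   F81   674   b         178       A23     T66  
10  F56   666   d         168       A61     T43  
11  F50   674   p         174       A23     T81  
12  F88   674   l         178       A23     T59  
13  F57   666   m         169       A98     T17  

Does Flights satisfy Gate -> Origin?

No

Gate=665: row 1 → Origin = A86 ✓
Gate=674: rows 2, 9, 11, 12 → Origin = A23, A23, A23, A23 ✓
Gate=657: rows 3, 6 → Origin = A46, A46 ✓
Gate=658: rows 4, 8 → Origin = A66, A66 ✓
Gate=670: row 5 → Origin = A77 ✓
Gate=666: rows 7, 10, 13 → Origin takes values {A82, A61, A98} — violation
Two rows agree on Gate but differ on Origin, so Gate -> Origin does not hold.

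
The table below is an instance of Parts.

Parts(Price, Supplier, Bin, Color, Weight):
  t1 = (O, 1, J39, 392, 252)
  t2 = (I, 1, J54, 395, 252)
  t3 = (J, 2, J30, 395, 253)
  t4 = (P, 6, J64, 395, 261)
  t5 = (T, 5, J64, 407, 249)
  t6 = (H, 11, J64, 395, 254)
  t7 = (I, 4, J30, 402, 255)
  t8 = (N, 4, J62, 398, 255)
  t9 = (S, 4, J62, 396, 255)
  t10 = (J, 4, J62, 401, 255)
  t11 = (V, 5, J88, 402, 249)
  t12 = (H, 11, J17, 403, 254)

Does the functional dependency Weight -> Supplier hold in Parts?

Yes

Weight=252: rows 1, 2 → Supplier = 1, 1 ✓
Weight=253: row 3 → Supplier = 2 ✓
Weight=261: row 4 → Supplier = 6 ✓
Weight=249: rows 5, 11 → Supplier = 5, 5 ✓
Weight=254: rows 6, 12 → Supplier = 11, 11 ✓
Weight=255: rows 7, 8, 9, 10 → Supplier = 4, 4, 4, 4 ✓
Every Weight value is associated with a single Supplier value, so Weight -> Supplier holds.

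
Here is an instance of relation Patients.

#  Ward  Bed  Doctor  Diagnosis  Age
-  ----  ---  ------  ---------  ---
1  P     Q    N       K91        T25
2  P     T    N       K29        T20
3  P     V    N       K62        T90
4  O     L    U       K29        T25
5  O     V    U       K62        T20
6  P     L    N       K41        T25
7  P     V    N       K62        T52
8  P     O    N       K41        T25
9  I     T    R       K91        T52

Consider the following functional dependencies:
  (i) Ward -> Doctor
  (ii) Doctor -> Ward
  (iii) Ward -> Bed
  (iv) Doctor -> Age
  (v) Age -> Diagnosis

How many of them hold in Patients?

2

(i) Ward -> Doctor: every LHS value maps to a single RHS value — holds.
(ii) Doctor -> Ward: every LHS value maps to a single RHS value — holds.
(iii) Ward -> Bed: Ward=P: rows 1, 2, 3, 6, 7, 8 → Bed takes values {Q, T, V, L, O} — violation; Ward=O: rows 4, 5 → Bed takes values {L, V} — violation — fails.
(iv) Doctor -> Age: Doctor=N: rows 1, 2, 3, 6, 7, 8 → Age takes values {T25, T20, T90, T52} — violation; Doctor=U: rows 4, 5 → Age takes values {T25, T20} — violation — fails.
(v) Age -> Diagnosis: Age=T25: rows 1, 4, 6, 8 → Diagnosis takes values {K91, K29, K41} — violation; Age=T20: rows 2, 5 → Diagnosis takes values {K29, K62} — violation; Age=T52: rows 7, 9 → Diagnosis takes values {K62, K91} — violation — fails.
2 of the 5 dependencies hold.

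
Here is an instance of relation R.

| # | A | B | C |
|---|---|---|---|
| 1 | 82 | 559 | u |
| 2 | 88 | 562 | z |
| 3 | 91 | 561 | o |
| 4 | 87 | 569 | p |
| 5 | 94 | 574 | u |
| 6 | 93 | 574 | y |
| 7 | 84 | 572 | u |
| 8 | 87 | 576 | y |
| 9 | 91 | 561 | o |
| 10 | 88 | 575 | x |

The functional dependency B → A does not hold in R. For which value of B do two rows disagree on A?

B=559: row 1 → A = 82 ✓
B=562: row 2 → A = 88 ✓
B=561: rows 3, 9 → A = 91, 91 ✓
B=569: row 4 → A = 87 ✓
B=574: rows 5, 6 → A takes values {94, 93} — violation
B=572: row 7 → A = 84 ✓
B=576: row 8 → A = 87 ✓
B=575: row 10 → A = 88 ✓
The only B value with inconsistent A is B=574.

574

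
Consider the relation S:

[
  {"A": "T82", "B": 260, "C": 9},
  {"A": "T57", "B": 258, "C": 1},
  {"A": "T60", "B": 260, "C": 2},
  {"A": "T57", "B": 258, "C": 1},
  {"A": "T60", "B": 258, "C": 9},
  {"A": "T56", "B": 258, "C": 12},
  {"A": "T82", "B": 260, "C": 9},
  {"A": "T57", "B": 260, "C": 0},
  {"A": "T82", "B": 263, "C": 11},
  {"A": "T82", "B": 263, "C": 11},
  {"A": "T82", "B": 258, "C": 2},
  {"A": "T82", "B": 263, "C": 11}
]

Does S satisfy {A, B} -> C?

Yes

(A=T82, B=260): 2 rows → C = 9, 9 ✓
(A=T57, B=258): 2 rows → C = 1, 1 ✓
(A=T60, B=260): 1 row → C = 2 ✓
(A=T60, B=258): 1 row → C = 9 ✓
(A=T56, B=258): 1 row → C = 12 ✓
(A=T57, B=260): 1 row → C = 0 ✓
(A=T82, B=263): 3 rows → C = 11, 11, 11 ✓
(A=T82, B=258): 1 row → C = 2 ✓
Every {A, B} value is associated with a single C value, so {A, B} -> C holds.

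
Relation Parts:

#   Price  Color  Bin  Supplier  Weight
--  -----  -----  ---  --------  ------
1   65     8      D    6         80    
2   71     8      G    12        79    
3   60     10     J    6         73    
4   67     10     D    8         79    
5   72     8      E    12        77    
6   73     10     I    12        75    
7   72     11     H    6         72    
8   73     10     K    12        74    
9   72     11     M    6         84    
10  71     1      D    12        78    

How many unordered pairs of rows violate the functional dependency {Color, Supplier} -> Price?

1

(Color=8, Supplier=12): violating pairs (2,5) — 1 pair.
(Color=10, Supplier=12): all 2 rows agree on Price — 0 pairs.
(Color=11, Supplier=6): all 2 rows agree on Price — 0 pairs.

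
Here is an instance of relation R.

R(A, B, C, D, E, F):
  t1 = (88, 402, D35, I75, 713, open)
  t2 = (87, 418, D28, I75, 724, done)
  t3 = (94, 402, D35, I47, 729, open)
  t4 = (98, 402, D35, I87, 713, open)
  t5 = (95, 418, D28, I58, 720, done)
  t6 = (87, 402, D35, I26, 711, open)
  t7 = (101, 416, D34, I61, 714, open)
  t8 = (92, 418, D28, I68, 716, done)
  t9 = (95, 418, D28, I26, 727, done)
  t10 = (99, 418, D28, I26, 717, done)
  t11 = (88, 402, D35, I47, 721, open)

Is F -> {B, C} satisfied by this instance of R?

No

F=open: rows 1, 3, 4, 6, 7, 11 → {B,C} takes values {(402, D35), (416, D34)} — violation
F=done: rows 2, 5, 8, 9, 10 → {B,C} = (418, D28), (418, D28), (418, D28), (418, D28), (418, D28) ✓
Two rows agree on F but differ on {B, C}, so F -> {B, C} does not hold.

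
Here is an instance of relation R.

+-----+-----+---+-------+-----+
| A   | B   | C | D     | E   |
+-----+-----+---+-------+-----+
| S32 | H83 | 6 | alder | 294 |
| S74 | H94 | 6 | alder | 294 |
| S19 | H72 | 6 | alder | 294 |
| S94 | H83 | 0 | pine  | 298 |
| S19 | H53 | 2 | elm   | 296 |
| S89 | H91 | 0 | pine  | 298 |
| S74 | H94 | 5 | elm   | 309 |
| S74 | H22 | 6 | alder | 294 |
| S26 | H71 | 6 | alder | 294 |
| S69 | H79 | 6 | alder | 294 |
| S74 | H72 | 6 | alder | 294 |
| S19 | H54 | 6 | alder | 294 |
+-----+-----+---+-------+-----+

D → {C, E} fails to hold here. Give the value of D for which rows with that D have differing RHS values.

D=alder: 8 rows → {C,E} = (6, 294), (6, 294), (6, 294), (6, 294), (6, 294), (6, 294), (6, 294), (6, 294) ✓
D=pine: 2 rows → {C,E} = (0, 298), (0, 298) ✓
D=elm: 2 rows → {C,E} takes values {(2, 296), (5, 309)} — violation
The only D value with inconsistent RHS is D=elm.

elm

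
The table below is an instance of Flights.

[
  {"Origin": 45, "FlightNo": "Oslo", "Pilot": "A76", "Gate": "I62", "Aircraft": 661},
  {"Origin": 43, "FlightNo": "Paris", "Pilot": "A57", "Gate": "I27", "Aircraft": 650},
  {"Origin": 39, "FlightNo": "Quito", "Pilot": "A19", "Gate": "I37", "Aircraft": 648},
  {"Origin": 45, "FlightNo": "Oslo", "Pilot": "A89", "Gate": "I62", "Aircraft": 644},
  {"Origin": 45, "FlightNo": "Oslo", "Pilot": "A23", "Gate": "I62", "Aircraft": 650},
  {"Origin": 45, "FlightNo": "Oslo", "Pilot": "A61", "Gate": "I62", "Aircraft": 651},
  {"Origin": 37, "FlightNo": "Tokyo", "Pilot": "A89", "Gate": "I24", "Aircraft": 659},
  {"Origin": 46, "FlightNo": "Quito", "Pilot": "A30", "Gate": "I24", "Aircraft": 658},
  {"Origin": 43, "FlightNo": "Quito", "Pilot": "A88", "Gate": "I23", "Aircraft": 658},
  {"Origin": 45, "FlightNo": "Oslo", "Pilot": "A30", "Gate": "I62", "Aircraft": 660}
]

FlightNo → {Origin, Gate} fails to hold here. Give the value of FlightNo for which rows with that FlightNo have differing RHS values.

Quito

FlightNo=Oslo: 5 rows → {Origin,Gate} = (45, I62), (45, I62), (45, I62), (45, I62), (45, I62) ✓
FlightNo=Paris: 1 row → {Origin,Gate} = (43, I27) ✓
FlightNo=Quito: 3 rows → {Origin,Gate} takes values {(39, I37), (46, I24), (43, I23)} — violation
FlightNo=Tokyo: 1 row → {Origin,Gate} = (37, I24) ✓
The only FlightNo value with inconsistent RHS is FlightNo=Quito.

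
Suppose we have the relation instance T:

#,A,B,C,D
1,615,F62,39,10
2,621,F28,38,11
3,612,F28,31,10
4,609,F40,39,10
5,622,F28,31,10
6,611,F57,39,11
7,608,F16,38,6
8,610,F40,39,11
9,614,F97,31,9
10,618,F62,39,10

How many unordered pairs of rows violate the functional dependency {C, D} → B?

(C=39, D=10): violating pairs (1,4), (4,10) — 2 pairs.
(C=31, D=10): all 2 rows agree on B — 0 pairs.
(C=39, D=11): violating pairs (6,8) — 1 pair.

3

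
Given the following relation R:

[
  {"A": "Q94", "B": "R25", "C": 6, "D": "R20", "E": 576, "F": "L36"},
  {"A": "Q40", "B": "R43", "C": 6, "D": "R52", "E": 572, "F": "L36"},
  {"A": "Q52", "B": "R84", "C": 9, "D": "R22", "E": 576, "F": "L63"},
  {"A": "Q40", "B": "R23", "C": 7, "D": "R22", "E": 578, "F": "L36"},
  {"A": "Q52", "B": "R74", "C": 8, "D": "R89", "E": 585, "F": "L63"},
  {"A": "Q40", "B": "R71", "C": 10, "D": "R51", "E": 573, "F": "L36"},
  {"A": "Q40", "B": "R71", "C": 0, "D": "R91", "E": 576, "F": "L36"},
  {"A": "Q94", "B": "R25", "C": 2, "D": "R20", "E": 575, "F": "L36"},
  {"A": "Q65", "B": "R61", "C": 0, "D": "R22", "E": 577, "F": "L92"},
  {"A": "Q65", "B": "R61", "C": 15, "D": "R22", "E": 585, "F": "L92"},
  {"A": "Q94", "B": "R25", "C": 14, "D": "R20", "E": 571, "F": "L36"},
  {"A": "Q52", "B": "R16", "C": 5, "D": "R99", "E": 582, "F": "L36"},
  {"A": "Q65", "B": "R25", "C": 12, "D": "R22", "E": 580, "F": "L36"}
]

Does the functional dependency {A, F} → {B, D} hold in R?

(A=Q94, F=L36): 3 rows → {B,D} = (R25, R20), (R25, R20), (R25, R20) ✓
(A=Q40, F=L36): 4 rows → {B,D} takes values {(R43, R52), (R23, R22), (R71, R51), (R71, R91)} — violation
(A=Q52, F=L63): 2 rows → {B,D} takes values {(R84, R22), (R74, R89)} — violation
(A=Q65, F=L92): 2 rows → {B,D} = (R61, R22), (R61, R22) ✓
(A=Q52, F=L36): 1 row → {B,D} = (R16, R99) ✓
(A=Q65, F=L36): 1 row → {B,D} = (R25, R22) ✓
Two rows agree on {A, F} but differ on {B, D}, so {A, F} → {B, D} does not hold.

No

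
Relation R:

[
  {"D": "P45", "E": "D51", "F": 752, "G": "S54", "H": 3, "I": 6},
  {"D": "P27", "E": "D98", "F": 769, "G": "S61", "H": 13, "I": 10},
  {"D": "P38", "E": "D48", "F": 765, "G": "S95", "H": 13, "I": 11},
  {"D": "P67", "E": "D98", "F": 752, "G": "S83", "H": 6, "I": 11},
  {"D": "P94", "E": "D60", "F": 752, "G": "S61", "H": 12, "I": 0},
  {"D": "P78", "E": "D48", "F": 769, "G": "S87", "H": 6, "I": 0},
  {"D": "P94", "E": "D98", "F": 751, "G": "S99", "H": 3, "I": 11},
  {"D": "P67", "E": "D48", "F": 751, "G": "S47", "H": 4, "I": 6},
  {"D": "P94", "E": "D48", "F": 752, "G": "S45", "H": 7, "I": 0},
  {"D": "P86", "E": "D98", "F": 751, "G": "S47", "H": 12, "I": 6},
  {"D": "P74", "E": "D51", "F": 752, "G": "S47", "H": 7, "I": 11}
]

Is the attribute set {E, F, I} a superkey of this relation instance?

Yes

All 11 rows have distinct {E, F, I} values, so {E, F, I} → (all attributes) holds and {E, F, I} is a superkey.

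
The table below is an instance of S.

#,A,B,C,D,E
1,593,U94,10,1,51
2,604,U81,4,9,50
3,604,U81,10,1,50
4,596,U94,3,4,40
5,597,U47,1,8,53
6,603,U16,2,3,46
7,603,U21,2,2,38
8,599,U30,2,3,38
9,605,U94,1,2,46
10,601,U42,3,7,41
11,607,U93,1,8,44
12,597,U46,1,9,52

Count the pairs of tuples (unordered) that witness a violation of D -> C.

D=1: all 2 rows agree on C — 0 pairs.
D=9: violating pairs (2,12) — 1 pair.
D=8: all 2 rows agree on C — 0 pairs.
D=3: all 2 rows agree on C — 0 pairs.
D=2: violating pairs (7,9) — 1 pair.

2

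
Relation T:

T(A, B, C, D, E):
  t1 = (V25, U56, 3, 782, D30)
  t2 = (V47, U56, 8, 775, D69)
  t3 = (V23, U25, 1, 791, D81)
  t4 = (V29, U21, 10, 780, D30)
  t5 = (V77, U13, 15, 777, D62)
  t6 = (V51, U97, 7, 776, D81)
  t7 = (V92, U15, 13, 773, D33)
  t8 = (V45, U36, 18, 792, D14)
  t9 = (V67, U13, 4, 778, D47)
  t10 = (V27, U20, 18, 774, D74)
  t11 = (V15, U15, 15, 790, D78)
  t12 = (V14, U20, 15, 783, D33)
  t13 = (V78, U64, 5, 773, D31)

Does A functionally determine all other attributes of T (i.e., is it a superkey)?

All 13 rows have distinct A values, so A → (all attributes) holds and A is a superkey.

Yes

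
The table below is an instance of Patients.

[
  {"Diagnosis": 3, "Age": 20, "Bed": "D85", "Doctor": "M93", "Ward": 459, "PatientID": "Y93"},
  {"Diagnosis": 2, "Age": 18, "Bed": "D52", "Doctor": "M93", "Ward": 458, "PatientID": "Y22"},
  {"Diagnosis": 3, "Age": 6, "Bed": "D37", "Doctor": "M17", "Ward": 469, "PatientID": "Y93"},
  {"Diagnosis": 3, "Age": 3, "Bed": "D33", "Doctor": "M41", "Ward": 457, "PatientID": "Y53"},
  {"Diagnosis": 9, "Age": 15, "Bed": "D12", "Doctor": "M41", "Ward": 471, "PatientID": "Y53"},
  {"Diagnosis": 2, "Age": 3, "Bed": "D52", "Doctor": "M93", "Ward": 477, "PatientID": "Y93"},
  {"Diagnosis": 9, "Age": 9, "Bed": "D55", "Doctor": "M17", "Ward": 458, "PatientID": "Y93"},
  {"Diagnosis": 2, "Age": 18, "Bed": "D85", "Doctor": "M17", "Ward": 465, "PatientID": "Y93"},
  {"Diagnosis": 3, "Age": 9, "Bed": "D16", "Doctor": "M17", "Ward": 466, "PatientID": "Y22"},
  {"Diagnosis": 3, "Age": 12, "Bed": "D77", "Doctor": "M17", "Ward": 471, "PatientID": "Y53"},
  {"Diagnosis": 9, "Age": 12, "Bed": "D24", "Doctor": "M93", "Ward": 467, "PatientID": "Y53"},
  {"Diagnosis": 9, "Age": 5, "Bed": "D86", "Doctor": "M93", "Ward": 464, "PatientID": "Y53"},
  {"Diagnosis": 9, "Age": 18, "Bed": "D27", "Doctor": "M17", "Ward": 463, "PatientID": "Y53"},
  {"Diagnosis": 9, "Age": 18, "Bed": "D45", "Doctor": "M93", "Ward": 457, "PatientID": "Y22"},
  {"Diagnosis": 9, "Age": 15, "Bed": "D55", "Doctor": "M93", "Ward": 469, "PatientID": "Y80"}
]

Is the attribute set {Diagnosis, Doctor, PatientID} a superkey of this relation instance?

No

Two distinct rows share (Diagnosis=9, Doctor=M93, PatientID=Y53), so {Diagnosis, Doctor, PatientID} does not determine every attribute — not a superkey.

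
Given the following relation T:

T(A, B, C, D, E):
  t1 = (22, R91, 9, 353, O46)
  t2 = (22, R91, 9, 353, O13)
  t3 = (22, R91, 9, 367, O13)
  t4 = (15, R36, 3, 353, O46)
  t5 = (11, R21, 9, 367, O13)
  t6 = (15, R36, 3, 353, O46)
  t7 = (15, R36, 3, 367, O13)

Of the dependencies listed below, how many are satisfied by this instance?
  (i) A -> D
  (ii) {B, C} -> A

(i) A -> D: A=22: rows 1, 2, 3 → D takes values {353, 367} — violation; A=15: rows 4, 6, 7 → D takes values {353, 367} — violation — fails.
(ii) {B, C} -> A: every LHS value maps to a single RHS value — holds.
1 of the 2 dependencies holds.

1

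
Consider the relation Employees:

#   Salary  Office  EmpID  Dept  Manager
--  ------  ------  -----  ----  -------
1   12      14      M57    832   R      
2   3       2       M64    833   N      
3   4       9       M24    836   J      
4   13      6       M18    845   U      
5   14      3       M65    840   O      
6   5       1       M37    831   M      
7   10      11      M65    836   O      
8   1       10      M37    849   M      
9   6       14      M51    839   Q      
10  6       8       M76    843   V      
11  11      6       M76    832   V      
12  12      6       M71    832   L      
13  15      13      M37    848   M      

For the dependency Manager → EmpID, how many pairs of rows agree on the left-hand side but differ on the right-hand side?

Manager=O: all 2 rows agree on EmpID — 0 pairs.
Manager=M: all 3 rows agree on EmpID — 0 pairs.
Manager=V: all 2 rows agree on EmpID — 0 pairs.

0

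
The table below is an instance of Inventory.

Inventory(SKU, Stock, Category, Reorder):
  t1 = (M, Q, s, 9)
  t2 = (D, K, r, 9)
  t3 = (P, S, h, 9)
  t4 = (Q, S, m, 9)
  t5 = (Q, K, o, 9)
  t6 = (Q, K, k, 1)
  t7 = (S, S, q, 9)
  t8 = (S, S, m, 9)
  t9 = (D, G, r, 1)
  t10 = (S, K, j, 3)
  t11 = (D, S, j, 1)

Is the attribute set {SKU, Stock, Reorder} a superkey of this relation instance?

Rows 7 and 8 have the same {SKU, Stock, Reorder} value (SKU=S, Stock=S, Reorder=9) but are distinct tuples, so {SKU, Stock, Reorder} does not determine every attribute — not a superkey.

No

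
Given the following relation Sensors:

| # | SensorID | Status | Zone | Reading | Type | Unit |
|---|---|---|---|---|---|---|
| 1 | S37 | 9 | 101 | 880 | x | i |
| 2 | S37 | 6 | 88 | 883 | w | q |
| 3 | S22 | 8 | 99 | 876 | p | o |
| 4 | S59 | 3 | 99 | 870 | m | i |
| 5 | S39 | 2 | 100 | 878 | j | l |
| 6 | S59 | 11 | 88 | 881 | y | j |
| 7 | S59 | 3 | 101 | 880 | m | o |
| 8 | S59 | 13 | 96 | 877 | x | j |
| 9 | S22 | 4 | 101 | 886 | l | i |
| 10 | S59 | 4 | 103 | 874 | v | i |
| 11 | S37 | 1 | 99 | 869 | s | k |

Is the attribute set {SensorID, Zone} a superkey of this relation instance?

Yes

All 11 rows have distinct {SensorID, Zone} values, so {SensorID, Zone} → (all attributes) holds and {SensorID, Zone} is a superkey.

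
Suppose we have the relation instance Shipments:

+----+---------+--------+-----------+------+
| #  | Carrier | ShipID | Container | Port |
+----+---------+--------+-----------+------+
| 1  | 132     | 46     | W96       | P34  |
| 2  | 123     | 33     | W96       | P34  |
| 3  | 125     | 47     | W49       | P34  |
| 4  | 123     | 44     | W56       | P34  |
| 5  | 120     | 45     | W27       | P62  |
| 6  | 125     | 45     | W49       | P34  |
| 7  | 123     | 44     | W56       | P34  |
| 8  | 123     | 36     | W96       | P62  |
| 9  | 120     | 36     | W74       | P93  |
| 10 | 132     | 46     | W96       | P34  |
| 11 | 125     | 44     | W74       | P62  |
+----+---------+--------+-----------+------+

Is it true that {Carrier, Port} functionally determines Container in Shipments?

(Carrier=132, Port=P34): rows 1, 10 → Container = W96, W96 ✓
(Carrier=123, Port=P34): rows 2, 4, 7 → Container takes values {W96, W56} — violation
(Carrier=125, Port=P34): rows 3, 6 → Container = W49, W49 ✓
(Carrier=120, Port=P62): row 5 → Container = W27 ✓
(Carrier=123, Port=P62): row 8 → Container = W96 ✓
(Carrier=120, Port=P93): row 9 → Container = W74 ✓
(Carrier=125, Port=P62): row 11 → Container = W74 ✓
Two rows agree on {Carrier, Port} but differ on Container, so {Carrier, Port} -> Container does not hold.

No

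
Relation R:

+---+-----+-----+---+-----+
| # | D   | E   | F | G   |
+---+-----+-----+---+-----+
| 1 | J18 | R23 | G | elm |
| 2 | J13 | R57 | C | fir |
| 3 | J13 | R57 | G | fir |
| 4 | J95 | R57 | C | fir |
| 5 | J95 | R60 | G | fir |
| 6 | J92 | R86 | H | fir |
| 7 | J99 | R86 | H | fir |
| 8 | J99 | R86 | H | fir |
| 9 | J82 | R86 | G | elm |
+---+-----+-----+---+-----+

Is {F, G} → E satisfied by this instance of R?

No

(F=G, G=elm): rows 1, 9 → E takes values {R23, R86} — violation
(F=C, G=fir): rows 2, 4 → E = R57, R57 ✓
(F=G, G=fir): rows 3, 5 → E takes values {R57, R60} — violation
(F=H, G=fir): rows 6, 7, 8 → E = R86, R86, R86 ✓
Two rows agree on {F, G} but differ on E, so {F, G} → E does not hold.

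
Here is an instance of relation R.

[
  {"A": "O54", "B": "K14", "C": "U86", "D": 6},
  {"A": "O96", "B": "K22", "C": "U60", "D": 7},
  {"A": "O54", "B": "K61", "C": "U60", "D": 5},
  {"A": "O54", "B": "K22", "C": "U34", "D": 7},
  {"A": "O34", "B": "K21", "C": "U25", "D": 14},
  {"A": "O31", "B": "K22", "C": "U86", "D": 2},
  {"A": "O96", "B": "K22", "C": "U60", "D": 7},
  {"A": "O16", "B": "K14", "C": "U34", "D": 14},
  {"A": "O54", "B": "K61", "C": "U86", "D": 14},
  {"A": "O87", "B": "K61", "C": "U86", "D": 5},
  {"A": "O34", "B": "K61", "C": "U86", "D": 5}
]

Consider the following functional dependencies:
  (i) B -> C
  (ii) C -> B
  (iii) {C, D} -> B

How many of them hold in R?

(i) B -> C: B=K14: 2 rows → C takes values {U86, U34} — violation; B=K22: 4 rows → C takes values {U60, U34, U86} — violation; B=K61: 4 rows → C takes values {U60, U86} — violation — fails.
(ii) C -> B: C=U86: 5 rows → B takes values {K14, K22, K61} — violation; C=U60: 3 rows → B takes values {K22, K61} — violation; C=U34: 2 rows → B takes values {K22, K14} — violation — fails.
(iii) {C, D} -> B: every LHS value maps to a single RHS value — holds.
1 of the 3 dependencies holds.

1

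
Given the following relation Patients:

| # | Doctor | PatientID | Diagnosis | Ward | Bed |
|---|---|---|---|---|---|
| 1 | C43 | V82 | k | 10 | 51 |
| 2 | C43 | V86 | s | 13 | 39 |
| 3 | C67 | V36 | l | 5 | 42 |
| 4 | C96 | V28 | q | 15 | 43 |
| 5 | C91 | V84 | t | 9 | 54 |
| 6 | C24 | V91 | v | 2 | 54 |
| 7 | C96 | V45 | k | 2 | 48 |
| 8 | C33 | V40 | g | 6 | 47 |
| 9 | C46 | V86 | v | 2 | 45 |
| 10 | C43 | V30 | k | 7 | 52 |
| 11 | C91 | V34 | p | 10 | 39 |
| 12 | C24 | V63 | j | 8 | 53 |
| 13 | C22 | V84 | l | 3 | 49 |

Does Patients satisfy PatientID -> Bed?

No

PatientID=V82: row 1 → Bed = 51 ✓
PatientID=V86: rows 2, 9 → Bed takes values {39, 45} — violation
PatientID=V36: row 3 → Bed = 42 ✓
PatientID=V28: row 4 → Bed = 43 ✓
PatientID=V84: rows 5, 13 → Bed takes values {54, 49} — violation
PatientID=V91: row 6 → Bed = 54 ✓
PatientID=V45: row 7 → Bed = 48 ✓
PatientID=V40: row 8 → Bed = 47 ✓
PatientID=V30: row 10 → Bed = 52 ✓
PatientID=V34: row 11 → Bed = 39 ✓
PatientID=V63: row 12 → Bed = 53 ✓
Two rows agree on PatientID but differ on Bed, so PatientID -> Bed does not hold.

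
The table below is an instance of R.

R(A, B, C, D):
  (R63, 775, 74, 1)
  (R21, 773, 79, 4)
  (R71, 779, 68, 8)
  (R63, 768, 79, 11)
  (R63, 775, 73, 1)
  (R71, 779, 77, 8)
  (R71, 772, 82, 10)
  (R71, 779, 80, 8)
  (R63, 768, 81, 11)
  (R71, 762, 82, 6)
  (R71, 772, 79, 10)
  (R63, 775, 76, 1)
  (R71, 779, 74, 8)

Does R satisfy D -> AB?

D=1: 3 rows → {A,B} = (R63, 775), (R63, 775), (R63, 775) ✓
D=4: 1 row → {A,B} = (R21, 773) ✓
D=8: 4 rows → {A,B} = (R71, 779), (R71, 779), (R71, 779), (R71, 779) ✓
D=11: 2 rows → {A,B} = (R63, 768), (R63, 768) ✓
D=10: 2 rows → {A,B} = (R71, 772), (R71, 772) ✓
D=6: 1 row → {A,B} = (R71, 762) ✓
Every D value is associated with a single AB value, so D -> AB holds.

Yes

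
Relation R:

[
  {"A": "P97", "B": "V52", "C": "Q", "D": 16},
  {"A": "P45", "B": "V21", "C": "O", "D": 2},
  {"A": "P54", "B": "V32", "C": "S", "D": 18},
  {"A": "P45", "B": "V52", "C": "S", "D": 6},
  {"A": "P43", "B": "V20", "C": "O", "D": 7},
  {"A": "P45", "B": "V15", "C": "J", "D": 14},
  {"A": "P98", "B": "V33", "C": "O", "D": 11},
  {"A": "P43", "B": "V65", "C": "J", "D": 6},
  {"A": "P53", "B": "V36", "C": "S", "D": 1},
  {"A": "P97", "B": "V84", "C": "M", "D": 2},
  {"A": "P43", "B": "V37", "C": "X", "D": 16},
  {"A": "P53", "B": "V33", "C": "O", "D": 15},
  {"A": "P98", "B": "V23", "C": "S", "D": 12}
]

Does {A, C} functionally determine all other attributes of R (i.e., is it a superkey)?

All 13 rows have distinct {A, C} values, so {A, C} → (all attributes) holds and {A, C} is a superkey.

Yes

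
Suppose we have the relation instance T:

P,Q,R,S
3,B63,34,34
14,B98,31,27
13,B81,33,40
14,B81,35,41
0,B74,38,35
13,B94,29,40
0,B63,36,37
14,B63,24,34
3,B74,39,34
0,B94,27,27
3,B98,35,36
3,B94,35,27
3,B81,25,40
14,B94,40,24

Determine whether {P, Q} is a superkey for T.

Yes

All 14 rows have distinct {P, Q} values, so {P, Q} → (all attributes) holds and {P, Q} is a superkey.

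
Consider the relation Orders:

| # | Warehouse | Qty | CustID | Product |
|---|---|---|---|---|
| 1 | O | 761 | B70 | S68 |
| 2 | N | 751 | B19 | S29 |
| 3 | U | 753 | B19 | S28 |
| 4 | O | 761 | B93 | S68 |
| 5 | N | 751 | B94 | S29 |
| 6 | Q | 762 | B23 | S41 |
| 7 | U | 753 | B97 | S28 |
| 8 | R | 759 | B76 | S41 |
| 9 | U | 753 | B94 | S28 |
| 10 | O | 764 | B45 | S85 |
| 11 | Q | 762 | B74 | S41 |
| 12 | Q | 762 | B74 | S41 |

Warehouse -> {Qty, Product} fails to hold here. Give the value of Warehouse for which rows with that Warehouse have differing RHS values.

O

Warehouse=O: rows 1, 4, 10 → {Qty,Product} takes values {(761, S68), (764, S85)} — violation
Warehouse=N: rows 2, 5 → {Qty,Product} = (751, S29), (751, S29) ✓
Warehouse=U: rows 3, 7, 9 → {Qty,Product} = (753, S28), (753, S28), (753, S28) ✓
Warehouse=Q: rows 6, 11, 12 → {Qty,Product} = (762, S41), (762, S41), (762, S41) ✓
Warehouse=R: row 8 → {Qty,Product} = (759, S41) ✓
The only Warehouse value with inconsistent RHS is Warehouse=O.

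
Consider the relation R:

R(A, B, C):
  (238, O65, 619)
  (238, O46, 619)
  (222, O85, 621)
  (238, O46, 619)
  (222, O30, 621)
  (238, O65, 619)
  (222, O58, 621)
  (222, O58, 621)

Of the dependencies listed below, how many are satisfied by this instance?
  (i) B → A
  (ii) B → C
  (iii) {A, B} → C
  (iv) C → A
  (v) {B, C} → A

(i) B → A: every LHS value maps to a single RHS value — holds.
(ii) B → C: every LHS value maps to a single RHS value — holds.
(iii) {A, B} → C: every LHS value maps to a single RHS value — holds.
(iv) C → A: every LHS value maps to a single RHS value — holds.
(v) {B, C} → A: every LHS value maps to a single RHS value — holds.
5 of the 5 dependencies hold.

5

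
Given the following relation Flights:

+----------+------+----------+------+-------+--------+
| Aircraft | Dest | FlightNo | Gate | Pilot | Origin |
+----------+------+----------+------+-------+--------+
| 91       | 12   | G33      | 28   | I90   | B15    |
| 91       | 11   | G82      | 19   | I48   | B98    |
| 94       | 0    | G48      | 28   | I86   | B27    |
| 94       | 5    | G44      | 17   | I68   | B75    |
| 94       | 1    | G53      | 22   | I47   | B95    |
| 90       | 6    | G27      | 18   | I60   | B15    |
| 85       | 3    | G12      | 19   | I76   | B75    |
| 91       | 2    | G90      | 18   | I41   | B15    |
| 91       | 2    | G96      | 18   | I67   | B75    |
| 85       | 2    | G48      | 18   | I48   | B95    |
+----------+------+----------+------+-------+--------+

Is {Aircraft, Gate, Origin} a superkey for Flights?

Yes

All 10 rows have distinct {Aircraft, Gate, Origin} values, so {Aircraft, Gate, Origin} → (all attributes) holds and {Aircraft, Gate, Origin} is a superkey.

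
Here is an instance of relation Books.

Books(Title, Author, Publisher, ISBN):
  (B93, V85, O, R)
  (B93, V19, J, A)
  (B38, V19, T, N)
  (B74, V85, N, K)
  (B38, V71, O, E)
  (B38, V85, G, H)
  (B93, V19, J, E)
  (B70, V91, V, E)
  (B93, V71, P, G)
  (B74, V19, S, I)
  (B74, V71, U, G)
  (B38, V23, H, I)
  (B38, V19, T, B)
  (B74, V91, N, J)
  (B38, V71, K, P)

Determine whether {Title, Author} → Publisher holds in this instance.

No

(Title=B93, Author=V85): 1 row → Publisher = O ✓
(Title=B93, Author=V19): 2 rows → Publisher = J, J ✓
(Title=B38, Author=V19): 2 rows → Publisher = T, T ✓
(Title=B74, Author=V85): 1 row → Publisher = N ✓
(Title=B38, Author=V71): 2 rows → Publisher takes values {O, K} — violation
(Title=B38, Author=V85): 1 row → Publisher = G ✓
(Title=B70, Author=V91): 1 row → Publisher = V ✓
(Title=B93, Author=V71): 1 row → Publisher = P ✓
(Title=B74, Author=V19): 1 row → Publisher = S ✓
(Title=B74, Author=V71): 1 row → Publisher = U ✓
(Title=B38, Author=V23): 1 row → Publisher = H ✓
(Title=B74, Author=V91): 1 row → Publisher = N ✓
Two rows agree on {Title, Author} but differ on Publisher, so {Title, Author} → Publisher does not hold.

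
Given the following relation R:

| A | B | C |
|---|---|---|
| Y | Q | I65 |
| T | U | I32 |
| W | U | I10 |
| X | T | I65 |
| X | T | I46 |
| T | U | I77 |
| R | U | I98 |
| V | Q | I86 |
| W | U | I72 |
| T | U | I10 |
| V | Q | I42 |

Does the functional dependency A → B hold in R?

A=Y: 1 row → B = Q ✓
A=T: 3 rows → B = U, U, U ✓
A=W: 2 rows → B = U, U ✓
A=X: 2 rows → B = T, T ✓
A=R: 1 row → B = U ✓
A=V: 2 rows → B = Q, Q ✓
Every A value is associated with a single B value, so A → B holds.

Yes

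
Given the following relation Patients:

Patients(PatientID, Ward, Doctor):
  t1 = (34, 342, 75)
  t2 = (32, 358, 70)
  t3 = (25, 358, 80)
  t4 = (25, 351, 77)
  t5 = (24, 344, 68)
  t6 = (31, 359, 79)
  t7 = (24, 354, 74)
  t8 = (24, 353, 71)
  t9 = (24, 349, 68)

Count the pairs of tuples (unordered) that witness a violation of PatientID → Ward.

7

PatientID=25: violating pairs (3,4) — 1 pair.
PatientID=24: violating pairs (5,7), (5,8), (5,9), (7,8), (7,9), (8,9) — 6 pairs.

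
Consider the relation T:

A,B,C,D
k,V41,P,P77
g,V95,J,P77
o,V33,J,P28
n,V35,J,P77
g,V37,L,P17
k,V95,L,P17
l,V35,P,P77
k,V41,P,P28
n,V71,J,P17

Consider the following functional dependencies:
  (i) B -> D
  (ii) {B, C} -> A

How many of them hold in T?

1

(i) B -> D: B=V41: 2 rows → D takes values {P77, P28} — violation; B=V95: 2 rows → D takes values {P77, P17} — violation — fails.
(ii) {B, C} -> A: every LHS value maps to a single RHS value — holds.
1 of the 2 dependencies holds.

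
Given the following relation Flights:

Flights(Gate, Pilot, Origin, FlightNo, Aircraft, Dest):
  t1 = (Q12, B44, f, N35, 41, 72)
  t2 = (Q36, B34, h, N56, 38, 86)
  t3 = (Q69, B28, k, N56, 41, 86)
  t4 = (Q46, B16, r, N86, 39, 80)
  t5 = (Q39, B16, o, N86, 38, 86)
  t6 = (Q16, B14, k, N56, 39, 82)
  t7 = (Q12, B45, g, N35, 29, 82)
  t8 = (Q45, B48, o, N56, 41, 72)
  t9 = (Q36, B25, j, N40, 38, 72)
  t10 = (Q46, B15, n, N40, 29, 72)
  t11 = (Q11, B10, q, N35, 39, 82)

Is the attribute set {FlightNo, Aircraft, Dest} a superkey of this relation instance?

Yes

All 11 rows have distinct {FlightNo, Aircraft, Dest} values, so {FlightNo, Aircraft, Dest} → (all attributes) holds and {FlightNo, Aircraft, Dest} is a superkey.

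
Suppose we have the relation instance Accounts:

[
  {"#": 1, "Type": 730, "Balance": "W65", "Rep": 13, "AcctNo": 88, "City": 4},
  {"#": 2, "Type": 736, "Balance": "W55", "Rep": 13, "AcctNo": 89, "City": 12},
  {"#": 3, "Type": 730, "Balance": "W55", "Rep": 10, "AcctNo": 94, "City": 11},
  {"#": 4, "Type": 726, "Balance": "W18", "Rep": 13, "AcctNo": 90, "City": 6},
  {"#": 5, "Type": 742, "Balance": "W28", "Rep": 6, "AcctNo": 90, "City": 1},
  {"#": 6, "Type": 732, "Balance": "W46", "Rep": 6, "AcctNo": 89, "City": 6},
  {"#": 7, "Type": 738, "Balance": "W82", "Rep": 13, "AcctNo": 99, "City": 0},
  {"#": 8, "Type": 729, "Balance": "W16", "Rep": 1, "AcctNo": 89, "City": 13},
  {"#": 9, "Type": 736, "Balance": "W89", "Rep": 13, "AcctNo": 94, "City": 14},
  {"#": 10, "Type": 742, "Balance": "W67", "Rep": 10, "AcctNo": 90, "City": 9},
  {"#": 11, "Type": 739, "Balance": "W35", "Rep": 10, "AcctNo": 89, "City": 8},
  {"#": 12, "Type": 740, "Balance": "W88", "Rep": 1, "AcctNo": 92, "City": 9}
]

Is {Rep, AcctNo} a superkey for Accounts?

Yes

All 12 rows have distinct {Rep, AcctNo} values, so {Rep, AcctNo} → (all attributes) holds and {Rep, AcctNo} is a superkey.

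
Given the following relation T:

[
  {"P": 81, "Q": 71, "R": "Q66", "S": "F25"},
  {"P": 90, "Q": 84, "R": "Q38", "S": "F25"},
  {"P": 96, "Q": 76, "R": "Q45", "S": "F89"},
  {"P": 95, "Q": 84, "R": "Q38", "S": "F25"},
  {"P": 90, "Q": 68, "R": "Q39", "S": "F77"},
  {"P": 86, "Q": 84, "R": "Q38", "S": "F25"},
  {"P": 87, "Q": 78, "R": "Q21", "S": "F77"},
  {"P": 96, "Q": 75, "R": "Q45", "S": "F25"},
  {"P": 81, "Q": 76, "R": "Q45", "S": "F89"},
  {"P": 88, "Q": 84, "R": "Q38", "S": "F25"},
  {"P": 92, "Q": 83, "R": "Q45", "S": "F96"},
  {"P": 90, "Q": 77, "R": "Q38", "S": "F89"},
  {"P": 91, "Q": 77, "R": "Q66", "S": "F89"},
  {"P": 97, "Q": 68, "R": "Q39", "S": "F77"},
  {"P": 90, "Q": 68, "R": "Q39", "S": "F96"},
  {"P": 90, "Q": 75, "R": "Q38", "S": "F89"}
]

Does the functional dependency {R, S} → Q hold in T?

No

(R=Q66, S=F25): 1 row → Q = 71 ✓
(R=Q38, S=F25): 4 rows → Q = 84, 84, 84, 84 ✓
(R=Q45, S=F89): 2 rows → Q = 76, 76 ✓
(R=Q39, S=F77): 2 rows → Q = 68, 68 ✓
(R=Q21, S=F77): 1 row → Q = 78 ✓
(R=Q45, S=F25): 1 row → Q = 75 ✓
(R=Q45, S=F96): 1 row → Q = 83 ✓
(R=Q38, S=F89): 2 rows → Q takes values {77, 75} — violation
(R=Q66, S=F89): 1 row → Q = 77 ✓
(R=Q39, S=F96): 1 row → Q = 68 ✓
Two rows agree on {R, S} but differ on Q, so {R, S} → Q does not hold.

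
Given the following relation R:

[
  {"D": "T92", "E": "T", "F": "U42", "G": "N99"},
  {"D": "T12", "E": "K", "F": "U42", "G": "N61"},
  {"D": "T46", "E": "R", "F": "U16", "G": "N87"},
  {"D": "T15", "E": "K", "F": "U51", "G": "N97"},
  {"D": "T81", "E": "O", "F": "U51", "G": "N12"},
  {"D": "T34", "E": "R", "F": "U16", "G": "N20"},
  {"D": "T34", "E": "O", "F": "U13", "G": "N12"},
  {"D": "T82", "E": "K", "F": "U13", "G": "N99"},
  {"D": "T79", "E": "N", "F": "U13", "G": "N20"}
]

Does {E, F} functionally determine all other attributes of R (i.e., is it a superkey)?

No

Two distinct rows share (E=R, F=U16), so {E, F} does not determine every attribute — not a superkey.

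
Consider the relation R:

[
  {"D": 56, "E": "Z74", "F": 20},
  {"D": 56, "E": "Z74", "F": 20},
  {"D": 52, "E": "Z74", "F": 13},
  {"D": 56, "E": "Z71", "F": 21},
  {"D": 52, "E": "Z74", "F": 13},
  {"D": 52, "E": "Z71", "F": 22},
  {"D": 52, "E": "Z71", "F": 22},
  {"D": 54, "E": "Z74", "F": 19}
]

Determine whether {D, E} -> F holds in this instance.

Yes

(D=56, E=Z74): 2 rows → F = 20, 20 ✓
(D=52, E=Z74): 2 rows → F = 13, 13 ✓
(D=56, E=Z71): 1 row → F = 21 ✓
(D=52, E=Z71): 2 rows → F = 22, 22 ✓
(D=54, E=Z74): 1 row → F = 19 ✓
Every {D, E} value is associated with a single F value, so {D, E} -> F holds.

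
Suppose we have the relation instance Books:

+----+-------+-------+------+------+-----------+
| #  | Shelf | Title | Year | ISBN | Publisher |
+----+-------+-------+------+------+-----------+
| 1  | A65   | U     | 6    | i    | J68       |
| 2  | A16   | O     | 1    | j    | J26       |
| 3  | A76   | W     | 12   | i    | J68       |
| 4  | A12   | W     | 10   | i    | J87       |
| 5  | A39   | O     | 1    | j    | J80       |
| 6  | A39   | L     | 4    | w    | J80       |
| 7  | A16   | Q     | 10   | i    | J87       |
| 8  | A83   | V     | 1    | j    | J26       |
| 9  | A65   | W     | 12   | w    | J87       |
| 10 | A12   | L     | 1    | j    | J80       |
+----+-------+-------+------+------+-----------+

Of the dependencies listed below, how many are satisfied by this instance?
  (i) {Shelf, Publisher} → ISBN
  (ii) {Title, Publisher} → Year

0

(i) {Shelf, Publisher} → ISBN: (Shelf=A39, Publisher=J80): rows 5, 6 → ISBN takes values {j, w} — violation — fails.
(ii) {Title, Publisher} → Year: (Title=W, Publisher=J87): rows 4, 9 → Year takes values {10, 12} — violation; (Title=L, Publisher=J80): rows 6, 10 → Year takes values {4, 1} — violation — fails.
None of the 2 dependencies hold.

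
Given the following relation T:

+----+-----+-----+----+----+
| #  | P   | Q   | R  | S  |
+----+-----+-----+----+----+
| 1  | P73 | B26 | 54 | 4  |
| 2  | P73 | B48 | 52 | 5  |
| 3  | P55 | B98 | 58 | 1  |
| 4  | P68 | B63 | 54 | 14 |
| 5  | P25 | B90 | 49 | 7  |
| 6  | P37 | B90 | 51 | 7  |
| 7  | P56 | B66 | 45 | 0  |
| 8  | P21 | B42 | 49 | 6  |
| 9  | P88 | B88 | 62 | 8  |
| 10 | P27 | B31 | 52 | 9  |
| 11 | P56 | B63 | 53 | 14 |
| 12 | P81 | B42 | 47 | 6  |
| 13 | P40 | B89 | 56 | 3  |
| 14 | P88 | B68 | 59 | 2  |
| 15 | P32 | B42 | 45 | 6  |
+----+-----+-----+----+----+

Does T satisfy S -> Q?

Yes

S=4: row 1 → Q = B26 ✓
S=5: row 2 → Q = B48 ✓
S=1: row 3 → Q = B98 ✓
S=14: rows 4, 11 → Q = B63, B63 ✓
S=7: rows 5, 6 → Q = B90, B90 ✓
S=0: row 7 → Q = B66 ✓
S=6: rows 8, 12, 15 → Q = B42, B42, B42 ✓
S=8: row 9 → Q = B88 ✓
S=9: row 10 → Q = B31 ✓
S=3: row 13 → Q = B89 ✓
S=2: row 14 → Q = B68 ✓
Every S value is associated with a single Q value, so S -> Q holds.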